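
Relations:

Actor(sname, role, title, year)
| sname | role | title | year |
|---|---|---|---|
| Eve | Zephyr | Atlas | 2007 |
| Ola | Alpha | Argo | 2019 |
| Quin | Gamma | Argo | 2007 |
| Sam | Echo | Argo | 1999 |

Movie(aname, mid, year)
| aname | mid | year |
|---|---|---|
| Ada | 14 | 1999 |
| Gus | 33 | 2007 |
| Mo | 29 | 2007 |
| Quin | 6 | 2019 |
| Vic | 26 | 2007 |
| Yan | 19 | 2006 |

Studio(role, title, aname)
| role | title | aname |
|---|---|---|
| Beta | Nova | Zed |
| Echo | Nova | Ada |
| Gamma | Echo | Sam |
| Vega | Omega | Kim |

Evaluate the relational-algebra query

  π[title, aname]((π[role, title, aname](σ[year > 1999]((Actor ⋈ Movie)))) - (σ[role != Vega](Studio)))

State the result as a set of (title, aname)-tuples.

Actor ⋈ Movie (natural join on year): {(Eve, Zephyr, Atlas, 2007, Gus, 33), (Eve, Zephyr, Atlas, 2007, Mo, 29), (Eve, Zephyr, Atlas, 2007, Vic, 26), (Ola, Alpha, Argo, 2019, Quin, 6), (Quin, Gamma, Argo, 2007, Gus, 33), (Quin, Gamma, Argo, 2007, Mo, 29), (Quin, Gamma, Argo, 2007, Vic, 26), (Sam, Echo, Argo, 1999, Ada, 14)}
σ[year > 1999]: keep tuples satisfying year > 1999 → {(Eve, Zephyr, Atlas, 2007, Gus, 33), (Eve, Zephyr, Atlas, 2007, Mo, 29), (Eve, Zephyr, Atlas, 2007, Vic, 26), (Ola, Alpha, Argo, 2019, Quin, 6), (Quin, Gamma, Argo, 2007, Gus, 33), (Quin, Gamma, Argo, 2007, Mo, 29), (Quin, Gamma, Argo, 2007, Vic, 26)}
π[role, title, aname]: project onto (role, title, aname) → {(Alpha, Argo, Quin), (Gamma, Argo, Gus), (Gamma, Argo, Mo), (Gamma, Argo, Vic), (Zephyr, Atlas, Gus), (Zephyr, Atlas, Mo), (Zephyr, Atlas, Vic)}
σ[role != Vega]: keep tuples satisfying role != Vega → {(Beta, Nova, Zed), (Echo, Nova, Ada), (Gamma, Echo, Sam)}
Set difference of the two operands is {(Alpha, Argo, Quin), (Gamma, Argo, Gus), (Gamma, Argo, Mo), (Gamma, Argo, Vic), (Zephyr, Atlas, Gus), (Zephyr, Atlas, Mo), (Zephyr, Atlas, Vic)}.
π[title, aname]: project onto (title, aname) → {(Argo, Gus), (Argo, Mo), (Argo, Quin), (Argo, Vic), (Atlas, Gus), (Atlas, Mo), (Atlas, Vic)}

{(Argo, Gus), (Argo, Mo), (Argo, Quin), (Argo, Vic), (Atlas, Gus), (Atlas, Mo), (Atlas, Vic)}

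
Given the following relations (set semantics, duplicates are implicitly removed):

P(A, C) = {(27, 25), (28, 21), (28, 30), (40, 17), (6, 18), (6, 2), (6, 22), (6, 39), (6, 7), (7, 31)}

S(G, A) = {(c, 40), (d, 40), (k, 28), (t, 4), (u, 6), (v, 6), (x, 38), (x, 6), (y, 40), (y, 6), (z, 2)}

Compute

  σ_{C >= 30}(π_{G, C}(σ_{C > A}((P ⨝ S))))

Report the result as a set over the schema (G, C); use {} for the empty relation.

{(k, 30), (u, 39), (v, 39), (x, 39), (y, 39)}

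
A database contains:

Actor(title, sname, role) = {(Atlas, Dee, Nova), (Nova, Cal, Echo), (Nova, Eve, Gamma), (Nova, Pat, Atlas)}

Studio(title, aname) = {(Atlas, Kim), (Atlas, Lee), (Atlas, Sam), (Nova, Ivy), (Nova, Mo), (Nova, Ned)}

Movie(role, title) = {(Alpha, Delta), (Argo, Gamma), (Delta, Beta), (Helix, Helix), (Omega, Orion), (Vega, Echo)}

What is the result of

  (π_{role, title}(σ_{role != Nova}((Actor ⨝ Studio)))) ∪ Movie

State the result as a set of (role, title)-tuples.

{(Alpha, Delta), (Argo, Gamma), (Atlas, Nova), (Delta, Beta), (Echo, Nova), (Gamma, Nova), (Helix, Helix), (Omega, Orion), (Vega, Echo)}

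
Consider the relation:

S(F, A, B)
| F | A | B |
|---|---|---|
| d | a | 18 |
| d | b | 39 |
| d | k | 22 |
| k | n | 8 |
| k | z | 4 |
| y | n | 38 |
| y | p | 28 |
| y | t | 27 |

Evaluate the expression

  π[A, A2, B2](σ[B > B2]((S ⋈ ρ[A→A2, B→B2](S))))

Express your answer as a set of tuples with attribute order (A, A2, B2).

{(b, a, 18), (b, k, 22), (k, a, 18), (n, p, 28), (n, t, 27), (n, z, 4), (p, t, 27)}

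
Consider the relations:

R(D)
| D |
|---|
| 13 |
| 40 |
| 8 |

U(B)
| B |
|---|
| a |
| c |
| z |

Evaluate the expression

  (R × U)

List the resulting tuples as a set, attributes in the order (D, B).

{(13, a), (13, c), (13, z), (40, a), (40, c), (40, z), (8, a), (8, c), (8, z)}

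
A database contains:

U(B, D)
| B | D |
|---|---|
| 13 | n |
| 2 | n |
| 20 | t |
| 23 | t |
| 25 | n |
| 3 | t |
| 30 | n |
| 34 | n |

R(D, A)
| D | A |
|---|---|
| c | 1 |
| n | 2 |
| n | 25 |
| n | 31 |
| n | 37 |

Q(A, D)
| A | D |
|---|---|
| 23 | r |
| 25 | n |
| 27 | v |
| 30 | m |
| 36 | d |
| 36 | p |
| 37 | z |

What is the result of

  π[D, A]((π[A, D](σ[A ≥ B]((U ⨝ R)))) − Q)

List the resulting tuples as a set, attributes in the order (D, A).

{(n, 2), (n, 31), (n, 37)}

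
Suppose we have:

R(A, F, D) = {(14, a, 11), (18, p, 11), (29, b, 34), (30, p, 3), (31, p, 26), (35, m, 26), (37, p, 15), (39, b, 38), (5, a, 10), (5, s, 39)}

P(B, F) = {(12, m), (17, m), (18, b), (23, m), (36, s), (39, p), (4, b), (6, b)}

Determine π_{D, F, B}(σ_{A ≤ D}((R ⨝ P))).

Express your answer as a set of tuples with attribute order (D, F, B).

R ⋈ P (natural join on F): {(18, p, 11, 39), (29, b, 34, 18), (29, b, 34, 4), (29, b, 34, 6), (30, p, 3, 39), (31, p, 26, 39), (35, m, 26, 12), (35, m, 26, 17), (35, m, 26, 23), (37, p, 15, 39), (39, b, 38, 18), (39, b, 38, 4), (39, b, 38, 6), (5, s, 39, 36)}
σ[A ≤ D]: keep tuples satisfying A ≤ D → {(29, b, 34, 18), (29, b, 34, 4), (29, b, 34, 6), (5, s, 39, 36)}
Keep only column(s) D, F, B: {(34, b, 18), (34, b, 4), (34, b, 6), (39, s, 36)}

{(34, b, 18), (34, b, 4), (34, b, 6), (39, s, 36)}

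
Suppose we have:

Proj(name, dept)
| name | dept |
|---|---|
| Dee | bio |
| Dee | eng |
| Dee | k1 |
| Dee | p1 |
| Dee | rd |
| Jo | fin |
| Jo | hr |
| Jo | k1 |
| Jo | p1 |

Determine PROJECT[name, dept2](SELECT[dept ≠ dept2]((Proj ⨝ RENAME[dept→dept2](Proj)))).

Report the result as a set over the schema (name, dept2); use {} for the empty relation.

ρ[dept→dept2]: schema becomes (name, dept2); tuples unchanged.
Joining Proj and RENAME[dept→dept2](Proj) on name yields {(Dee, bio, bio), (Dee, bio, eng), (Dee, bio, k1), (Dee, bio, p1), (Dee, bio, rd), (Dee, eng, bio), (Dee, eng, eng), (Dee, eng, k1), (Dee, eng, p1), (Dee, eng, rd), (Dee, k1, bio), (Dee, k1, eng), (Dee, k1, k1), (Dee, k1, p1), (Dee, k1, rd), (Dee, p1, bio), (Dee, p1, eng), (Dee, p1, k1), (Dee, p1, p1), (Dee, p1, rd), (Dee, rd, bio), (Dee, rd, eng), (Dee, rd, k1), (Dee, rd, p1), (Dee, rd, rd), (Jo, fin, fin), (Jo, fin, hr), (Jo, fin, k1), (Jo, fin, p1), (Jo, hr, fin), (Jo, hr, hr), (Jo, hr, k1), (Jo, hr, p1), (Jo, k1, fin), (Jo, k1, hr), (Jo, k1, k1), (Jo, k1, p1), (Jo, p1, fin), (Jo, p1, hr), (Jo, p1, k1), (Jo, p1, p1)}.
Selection dept ≠ dept2: {(Dee, bio, eng), (Dee, bio, k1), (Dee, bio, p1), (Dee, bio, rd), (Dee, eng, bio), (Dee, eng, k1), (Dee, eng, p1), (Dee, eng, rd), (Dee, k1, bio), (Dee, k1, eng), (Dee, k1, p1), (Dee, k1, rd), (Dee, p1, bio), (Dee, p1, eng), (Dee, p1, k1), (Dee, p1, rd), (Dee, rd, bio), (Dee, rd, eng), (Dee, rd, k1), (Dee, rd, p1), (Jo, fin, hr), (Jo, fin, k1), (Jo, fin, p1), (Jo, hr, fin), (Jo, hr, k1), (Jo, hr, p1), (Jo, k1, fin), (Jo, k1, hr), (Jo, k1, p1), (Jo, p1, fin), (Jo, p1, hr), (Jo, p1, k1)}
Keep only column(s) name, dept2 (23 duplicate(s) eliminated): {(Dee, bio), (Dee, eng), (Dee, k1), (Dee, p1), (Dee, rd), (Jo, fin), (Jo, hr), (Jo, k1), (Jo, p1)}

{(Dee, bio), (Dee, eng), (Dee, k1), (Dee, p1), (Dee, rd), (Jo, fin), (Jo, hr), (Jo, k1), (Jo, p1)}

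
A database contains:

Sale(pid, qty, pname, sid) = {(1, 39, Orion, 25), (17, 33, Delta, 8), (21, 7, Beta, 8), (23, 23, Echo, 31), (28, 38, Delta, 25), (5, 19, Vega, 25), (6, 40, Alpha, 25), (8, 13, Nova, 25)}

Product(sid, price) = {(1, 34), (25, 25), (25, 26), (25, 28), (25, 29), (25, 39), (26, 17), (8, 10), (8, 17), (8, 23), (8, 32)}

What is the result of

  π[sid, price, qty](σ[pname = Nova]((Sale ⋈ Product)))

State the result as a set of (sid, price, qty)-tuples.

{(25, 25, 13), (25, 26, 13), (25, 28, 13), (25, 29, 13), (25, 39, 13)}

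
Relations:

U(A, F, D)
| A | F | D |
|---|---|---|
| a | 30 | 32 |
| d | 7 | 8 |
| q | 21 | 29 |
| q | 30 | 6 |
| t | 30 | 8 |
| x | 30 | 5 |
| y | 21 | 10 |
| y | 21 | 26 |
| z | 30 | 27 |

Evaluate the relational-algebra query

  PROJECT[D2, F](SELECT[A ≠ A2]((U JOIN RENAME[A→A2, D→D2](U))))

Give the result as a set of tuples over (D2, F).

{(10, 21), (26, 21), (27, 30), (29, 21), (32, 30), (5, 30), (6, 30), (8, 30)}

ρ[A→A2, D→D2]: schema becomes (A2, F, D2); tuples unchanged.
U ⋈ RENAME[A→A2, D→D2](U) (natural join on F): {(a, 30, 32, a, 32), (a, 30, 32, q, 6), (a, 30, 32, t, 8), (a, 30, 32, x, 5), (a, 30, 32, z, 27), (d, 7, 8, d, 8), (q, 21, 29, q, 29), (q, 21, 29, y, 10), (q, 21, 29, y, 26), (q, 30, 6, a, 32), (q, 30, 6, q, 6), (q, 30, 6, t, 8), (q, 30, 6, x, 5), (q, 30, 6, z, 27), (t, 30, 8, a, 32), (t, 30, 8, q, 6), (t, 30, 8, t, 8), (t, 30, 8, x, 5), (t, 30, 8, z, 27), (x, 30, 5, a, 32), (x, 30, 5, q, 6), (x, 30, 5, t, 8), (x, 30, 5, x, 5), (x, 30, 5, z, 27), (y, 21, 10, q, 29), (y, 21, 10, y, 10), (y, 21, 10, y, 26), (y, 21, 26, q, 29), (y, 21, 26, y, 10), (y, 21, 26, y, 26), (z, 30, 27, a, 32), (z, 30, 27, q, 6), (z, 30, 27, t, 8), (z, 30, 27, x, 5), (z, 30, 27, z, 27)}
σ[A ≠ A2]: keep tuples satisfying A ≠ A2 → {(a, 30, 32, q, 6), (a, 30, 32, t, 8), (a, 30, 32, x, 5), (a, 30, 32, z, 27), (q, 21, 29, y, 10), (q, 21, 29, y, 26), (q, 30, 6, a, 32), (q, 30, 6, t, 8), (q, 30, 6, x, 5), (q, 30, 6, z, 27), (t, 30, 8, a, 32), (t, 30, 8, q, 6), (t, 30, 8, x, 5), (t, 30, 8, z, 27), (x, 30, 5, a, 32), (x, 30, 5, q, 6), (x, 30, 5, t, 8), (x, 30, 5, z, 27), (y, 21, 10, q, 29), (y, 21, 26, q, 29), (z, 30, 27, a, 32), (z, 30, 27, q, 6), (z, 30, 27, t, 8), (z, 30, 27, x, 5)}
π[D2, F]: project onto (D2, F) (16 duplicate(s) eliminated) → {(10, 21), (26, 21), (27, 30), (29, 21), (32, 30), (5, 30), (6, 30), (8, 30)}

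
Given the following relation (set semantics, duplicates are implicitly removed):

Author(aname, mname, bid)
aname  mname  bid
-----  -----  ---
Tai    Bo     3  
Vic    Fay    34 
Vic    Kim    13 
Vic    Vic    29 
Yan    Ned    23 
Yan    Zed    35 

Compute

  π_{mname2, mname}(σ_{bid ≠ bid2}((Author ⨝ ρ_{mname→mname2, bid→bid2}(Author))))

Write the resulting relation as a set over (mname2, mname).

{(Fay, Kim), (Fay, Vic), (Kim, Fay), (Kim, Vic), (Ned, Zed), (Vic, Fay), (Vic, Kim), (Zed, Ned)}

ρ[mname→mname2, bid→bid2]: schema becomes (aname, mname2, bid2); tuples unchanged.
Author ⋈ ρ_{mname→mname2, bid→bid2}(Author) (natural join on aname): {(Tai, Bo, 3, Bo, 3), (Vic, Fay, 34, Fay, 34), (Vic, Fay, 34, Kim, 13), (Vic, Fay, 34, Vic, 29), (Vic, Kim, 13, Fay, 34), (Vic, Kim, 13, Kim, 13), (Vic, Kim, 13, Vic, 29), (Vic, Vic, 29, Fay, 34), (Vic, Vic, 29, Kim, 13), (Vic, Vic, 29, Vic, 29), (Yan, Ned, 23, Ned, 23), (Yan, Ned, 23, Zed, 35), (Yan, Zed, 35, Ned, 23), (Yan, Zed, 35, Zed, 35)}
σ[bid ≠ bid2]: keep tuples satisfying bid ≠ bid2 → {(Vic, Fay, 34, Kim, 13), (Vic, Fay, 34, Vic, 29), (Vic, Kim, 13, Fay, 34), (Vic, Kim, 13, Vic, 29), (Vic, Vic, 29, Fay, 34), (Vic, Vic, 29, Kim, 13), (Yan, Ned, 23, Zed, 35), (Yan, Zed, 35, Ned, 23)}
Keep only column(s) mname2, mname: {(Fay, Kim), (Fay, Vic), (Kim, Fay), (Kim, Vic), (Ned, Zed), (Vic, Fay), (Vic, Kim), (Zed, Ned)}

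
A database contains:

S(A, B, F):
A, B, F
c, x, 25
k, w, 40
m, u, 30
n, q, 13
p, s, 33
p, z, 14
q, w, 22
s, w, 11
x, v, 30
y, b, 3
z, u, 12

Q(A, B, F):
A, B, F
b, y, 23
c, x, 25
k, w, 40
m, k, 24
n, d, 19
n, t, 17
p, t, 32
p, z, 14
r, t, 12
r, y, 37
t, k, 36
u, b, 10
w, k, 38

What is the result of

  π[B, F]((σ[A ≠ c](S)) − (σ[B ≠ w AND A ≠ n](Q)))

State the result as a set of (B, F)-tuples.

Filtering on A ≠ c leaves {(k, w, 40), (m, u, 30), (n, q, 13), (p, s, 33), (p, z, 14), (q, w, 22), (s, w, 11), (x, v, 30), (y, b, 3), (z, u, 12)}.
Filtering on B ≠ w AND A ≠ n leaves {(b, y, 23), (c, x, 25), (m, k, 24), (p, t, 32), (p, z, 14), (r, t, 12), (r, y, 37), (t, k, 36), (u, b, 10), (w, k, 38)}.
Taking the difference: {(k, w, 40), (m, u, 30), (n, q, 13), (p, s, 33), (q, w, 22), (s, w, 11), (x, v, 30), (y, b, 3), (z, u, 12)}
π[B, F]: project onto (B, F) → {(b, 3), (q, 13), (s, 33), (u, 12), (u, 30), (v, 30), (w, 11), (w, 22), (w, 40)}

{(b, 3), (q, 13), (s, 33), (u, 12), (u, 30), (v, 30), (w, 11), (w, 22), (w, 40)}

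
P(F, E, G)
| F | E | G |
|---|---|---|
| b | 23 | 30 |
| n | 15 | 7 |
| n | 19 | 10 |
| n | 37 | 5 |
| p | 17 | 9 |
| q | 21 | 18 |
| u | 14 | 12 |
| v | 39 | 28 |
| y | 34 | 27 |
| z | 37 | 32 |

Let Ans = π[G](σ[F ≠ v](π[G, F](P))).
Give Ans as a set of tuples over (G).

{10, 12, 18, 27, 30, 32, 5, 7, 9}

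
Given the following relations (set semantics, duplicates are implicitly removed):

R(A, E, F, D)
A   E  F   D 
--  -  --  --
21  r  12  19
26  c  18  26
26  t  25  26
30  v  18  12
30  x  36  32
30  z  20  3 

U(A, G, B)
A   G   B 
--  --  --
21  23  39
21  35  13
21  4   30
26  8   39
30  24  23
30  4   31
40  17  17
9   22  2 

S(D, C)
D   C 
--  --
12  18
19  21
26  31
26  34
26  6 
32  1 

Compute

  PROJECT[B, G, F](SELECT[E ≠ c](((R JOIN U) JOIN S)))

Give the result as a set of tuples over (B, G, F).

Joining R and U on A yields {(21, r, 12, 19, 23, 39), (21, r, 12, 19, 35, 13), (21, r, 12, 19, 4, 30), (26, c, 18, 26, 8, 39), (26, t, 25, 26, 8, 39), (30, v, 18, 12, 24, 23), (30, v, 18, 12, 4, 31), (30, x, 36, 32, 24, 23), (30, x, 36, 32, 4, 31), (30, z, 20, 3, 24, 23), (30, z, 20, 3, 4, 31)}.
Joining (R JOIN U) and S on D yields {(21, r, 12, 19, 23, 39, 21), (21, r, 12, 19, 35, 13, 21), (21, r, 12, 19, 4, 30, 21), (26, c, 18, 26, 8, 39, 31), (26, c, 18, 26, 8, 39, 34), (26, c, 18, 26, 8, 39, 6), (26, t, 25, 26, 8, 39, 31), (26, t, 25, 26, 8, 39, 34), (26, t, 25, 26, 8, 39, 6), (30, v, 18, 12, 24, 23, 18), (30, v, 18, 12, 4, 31, 18), (30, x, 36, 32, 24, 23, 1), (30, x, 36, 32, 4, 31, 1)}.
Selection E ≠ c: {(21, r, 12, 19, 23, 39, 21), (21, r, 12, 19, 35, 13, 21), (21, r, 12, 19, 4, 30, 21), (26, t, 25, 26, 8, 39, 31), (26, t, 25, 26, 8, 39, 34), (26, t, 25, 26, 8, 39, 6), (30, v, 18, 12, 24, 23, 18), (30, v, 18, 12, 4, 31, 18), (30, x, 36, 32, 24, 23, 1), (30, x, 36, 32, 4, 31, 1)}
π_{B, G, F} gives {(13, 35, 12), (23, 24, 18), (23, 24, 36), (30, 4, 12), (31, 4, 18), (31, 4, 36), (39, 23, 12), (39, 8, 25)} (2 duplicate(s) eliminated).

{(13, 35, 12), (23, 24, 18), (23, 24, 36), (30, 4, 12), (31, 4, 18), (31, 4, 36), (39, 23, 12), (39, 8, 25)}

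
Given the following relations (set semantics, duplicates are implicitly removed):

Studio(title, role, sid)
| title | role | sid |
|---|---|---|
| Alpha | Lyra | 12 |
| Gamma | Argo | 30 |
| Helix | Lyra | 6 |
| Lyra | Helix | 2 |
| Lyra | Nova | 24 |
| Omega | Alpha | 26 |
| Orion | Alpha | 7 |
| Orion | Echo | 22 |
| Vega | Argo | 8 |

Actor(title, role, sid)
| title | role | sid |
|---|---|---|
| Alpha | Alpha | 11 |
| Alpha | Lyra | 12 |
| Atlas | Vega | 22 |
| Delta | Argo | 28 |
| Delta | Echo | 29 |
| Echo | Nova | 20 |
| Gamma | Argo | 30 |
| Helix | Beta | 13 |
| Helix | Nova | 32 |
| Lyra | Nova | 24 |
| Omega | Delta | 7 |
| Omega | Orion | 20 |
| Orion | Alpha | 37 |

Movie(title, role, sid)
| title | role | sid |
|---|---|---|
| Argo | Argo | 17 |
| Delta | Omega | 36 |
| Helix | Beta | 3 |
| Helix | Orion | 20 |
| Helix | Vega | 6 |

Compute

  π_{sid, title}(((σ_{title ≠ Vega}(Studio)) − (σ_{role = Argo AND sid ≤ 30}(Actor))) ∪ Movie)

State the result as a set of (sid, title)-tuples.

Apply σ_{title ≠ Vega}; surviving tuples: {(Alpha, Lyra, 12), (Gamma, Argo, 30), (Helix, Lyra, 6), (Lyra, Helix, 2), (Lyra, Nova, 24), (Omega, Alpha, 26), (Orion, Alpha, 7), (Orion, Echo, 22)}
Apply σ_{role = Argo AND sid ≤ 30}; surviving tuples: {(Delta, Argo, 28), (Gamma, Argo, 30)}
Set difference of the two operands is {(Alpha, Lyra, 12), (Helix, Lyra, 6), (Lyra, Helix, 2), (Lyra, Nova, 24), (Omega, Alpha, 26), (Orion, Alpha, 7), (Orion, Echo, 22)}.
Set union of the two operands is {(Alpha, Lyra, 12), (Argo, Argo, 17), (Delta, Omega, 36), (Helix, Beta, 3), (Helix, Lyra, 6), (Helix, Orion, 20), (Helix, Vega, 6), (Lyra, Helix, 2), (Lyra, Nova, 24), (Omega, Alpha, 26), (Orion, Alpha, 7), (Orion, Echo, 22)}.
Keep only column(s) sid, title (1 duplicate(s) eliminated): {(12, Alpha), (17, Argo), (2, Lyra), (20, Helix), (22, Orion), (24, Lyra), (26, Omega), (3, Helix), (36, Delta), (6, Helix), (7, Orion)}

{(12, Alpha), (17, Argo), (2, Lyra), (20, Helix), (22, Orion), (24, Lyra), (26, Omega), (3, Helix), (36, Delta), (6, Helix), (7, Orion)}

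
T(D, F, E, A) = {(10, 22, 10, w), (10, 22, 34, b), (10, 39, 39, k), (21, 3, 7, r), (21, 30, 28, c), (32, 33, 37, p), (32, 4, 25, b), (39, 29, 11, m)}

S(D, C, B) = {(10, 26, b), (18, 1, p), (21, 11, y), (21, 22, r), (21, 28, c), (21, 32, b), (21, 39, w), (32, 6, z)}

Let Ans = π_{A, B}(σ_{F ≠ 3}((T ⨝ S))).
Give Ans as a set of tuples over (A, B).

{(b, b), (b, z), (c, b), (c, c), (c, r), (c, w), (c, y), (k, b), (p, z), (w, b)}

T ⋈ S (natural join on D): {(10, 22, 10, w, 26, b), (10, 22, 34, b, 26, b), (10, 39, 39, k, 26, b), (21, 3, 7, r, 11, y), (21, 3, 7, r, 22, r), (21, 3, 7, r, 28, c), (21, 3, 7, r, 32, b), (21, 3, 7, r, 39, w), (21, 30, 28, c, 11, y), (21, 30, 28, c, 22, r), (21, 30, 28, c, 28, c), (21, 30, 28, c, 32, b), (21, 30, 28, c, 39, w), (32, 33, 37, p, 6, z), (32, 4, 25, b, 6, z)}
σ[F ≠ 3]: keep tuples satisfying F ≠ 3 → {(10, 22, 10, w, 26, b), (10, 22, 34, b, 26, b), (10, 39, 39, k, 26, b), (21, 30, 28, c, 11, y), (21, 30, 28, c, 22, r), (21, 30, 28, c, 28, c), (21, 30, 28, c, 32, b), (21, 30, 28, c, 39, w), (32, 33, 37, p, 6, z), (32, 4, 25, b, 6, z)}
π[A, B]: project onto (A, B) → {(b, b), (b, z), (c, b), (c, c), (c, r), (c, w), (c, y), (k, b), (p, z), (w, b)}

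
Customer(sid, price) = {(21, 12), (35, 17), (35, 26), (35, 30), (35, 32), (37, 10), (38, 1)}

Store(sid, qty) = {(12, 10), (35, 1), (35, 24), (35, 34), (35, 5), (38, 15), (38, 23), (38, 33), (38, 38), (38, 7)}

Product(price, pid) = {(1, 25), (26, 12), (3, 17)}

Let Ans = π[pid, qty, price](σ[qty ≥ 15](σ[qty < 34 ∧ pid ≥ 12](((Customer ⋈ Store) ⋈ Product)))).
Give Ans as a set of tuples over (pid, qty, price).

Natural join on sid: {(35, 17, 1), (35, 17, 24), (35, 17, 34), (35, 17, 5), (35, 26, 1), (35, 26, 24), (35, 26, 34), (35, 26, 5), (35, 30, 1), (35, 30, 24), (35, 30, 34), (35, 30, 5), (35, 32, 1), (35, 32, 24), (35, 32, 34), (35, 32, 5), (38, 1, 15), (38, 1, 23), (38, 1, 33), (38, 1, 38), (38, 1, 7)}
Natural join on price: {(35, 26, 1, 12), (35, 26, 24, 12), (35, 26, 34, 12), (35, 26, 5, 12), (38, 1, 15, 25), (38, 1, 23, 25), (38, 1, 33, 25), (38, 1, 38, 25), (38, 1, 7, 25)}
Apply σ_{qty < 34 ∧ pid ≥ 12}; surviving tuples: {(35, 26, 1, 12), (35, 26, 24, 12), (35, 26, 5, 12), (38, 1, 15, 25), (38, 1, 23, 25), (38, 1, 33, 25), (38, 1, 7, 25)}
Apply σ_{qty ≥ 15}; surviving tuples: {(35, 26, 24, 12), (38, 1, 15, 25), (38, 1, 23, 25), (38, 1, 33, 25)}
Keep only column(s) pid, qty, price: {(12, 24, 26), (25, 15, 1), (25, 23, 1), (25, 33, 1)}

{(12, 24, 26), (25, 15, 1), (25, 23, 1), (25, 33, 1)}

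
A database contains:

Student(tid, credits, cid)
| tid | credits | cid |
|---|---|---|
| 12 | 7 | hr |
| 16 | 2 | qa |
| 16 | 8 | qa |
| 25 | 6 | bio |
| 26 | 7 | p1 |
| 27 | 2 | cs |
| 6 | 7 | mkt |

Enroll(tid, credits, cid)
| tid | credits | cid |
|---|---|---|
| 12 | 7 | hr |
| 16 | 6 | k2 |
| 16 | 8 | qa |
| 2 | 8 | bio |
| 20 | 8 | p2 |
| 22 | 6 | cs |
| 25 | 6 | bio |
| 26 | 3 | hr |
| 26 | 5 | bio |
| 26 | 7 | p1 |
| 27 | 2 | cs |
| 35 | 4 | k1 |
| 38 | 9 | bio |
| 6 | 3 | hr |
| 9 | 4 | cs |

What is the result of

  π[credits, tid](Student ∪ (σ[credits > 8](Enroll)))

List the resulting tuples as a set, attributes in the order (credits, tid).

{(2, 16), (2, 27), (6, 25), (7, 12), (7, 26), (7, 6), (8, 16), (9, 38)}

Apply σ_{credits > 8}; surviving tuples: {(38, 9, bio)}
Taking the union: {(12, 7, hr), (16, 2, qa), (16, 8, qa), (25, 6, bio), (26, 7, p1), (27, 2, cs), (38, 9, bio), (6, 7, mkt)}
Projecting to credits, tid: {(2, 16), (2, 27), (6, 25), (7, 12), (7, 26), (7, 6), (8, 16), (9, 38)}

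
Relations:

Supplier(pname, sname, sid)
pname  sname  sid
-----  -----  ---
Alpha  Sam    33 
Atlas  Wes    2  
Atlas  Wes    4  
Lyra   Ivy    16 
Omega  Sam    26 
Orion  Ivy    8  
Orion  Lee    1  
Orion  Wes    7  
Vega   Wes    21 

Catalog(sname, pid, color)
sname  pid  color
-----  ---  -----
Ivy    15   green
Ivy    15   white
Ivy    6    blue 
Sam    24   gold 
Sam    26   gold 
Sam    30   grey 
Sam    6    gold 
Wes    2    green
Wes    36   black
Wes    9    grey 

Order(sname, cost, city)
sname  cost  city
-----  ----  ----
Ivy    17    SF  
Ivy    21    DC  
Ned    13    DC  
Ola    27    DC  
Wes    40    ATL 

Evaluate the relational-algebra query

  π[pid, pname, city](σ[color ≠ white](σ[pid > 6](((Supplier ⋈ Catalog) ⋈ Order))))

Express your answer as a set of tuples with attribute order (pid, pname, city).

Joining Supplier and Catalog on sname yields {(Alpha, Sam, 33, 24, gold), (Alpha, Sam, 33, 26, gold), (Alpha, Sam, 33, 30, grey), (Alpha, Sam, 33, 6, gold), (Atlas, Wes, 2, 2, green), (Atlas, Wes, 2, 36, black), (Atlas, Wes, 2, 9, grey), (Atlas, Wes, 4, 2, green), (Atlas, Wes, 4, 36, black), (Atlas, Wes, 4, 9, grey), (Lyra, Ivy, 16, 15, green), (Lyra, Ivy, 16, 15, white), (Lyra, Ivy, 16, 6, blue), (Omega, Sam, 26, 24, gold), (Omega, Sam, 26, 26, gold), (Omega, Sam, 26, 30, grey), (Omega, Sam, 26, 6, gold), (Orion, Ivy, 8, 15, green), (Orion, Ivy, 8, 15, white), (Orion, Ivy, 8, 6, blue), (Orion, Wes, 7, 2, green), (Orion, Wes, 7, 36, black), (Orion, Wes, 7, 9, grey), (Vega, Wes, 21, 2, green), (Vega, Wes, 21, 36, black), (Vega, Wes, 21, 9, grey)}.
Joining (Supplier ⋈ Catalog) and Order on sname yields {(Atlas, Wes, 2, 2, green, 40, ATL), (Atlas, Wes, 2, 36, black, 40, ATL), (Atlas, Wes, 2, 9, grey, 40, ATL), (Atlas, Wes, 4, 2, green, 40, ATL), (Atlas, Wes, 4, 36, black, 40, ATL), (Atlas, Wes, 4, 9, grey, 40, ATL), (Lyra, Ivy, 16, 15, green, 17, SF), (Lyra, Ivy, 16, 15, green, 21, DC), (Lyra, Ivy, 16, 15, white, 17, SF), (Lyra, Ivy, 16, 15, white, 21, DC), (Lyra, Ivy, 16, 6, blue, 17, SF), (Lyra, Ivy, 16, 6, blue, 21, DC), (Orion, Ivy, 8, 15, green, 17, SF), (Orion, Ivy, 8, 15, green, 21, DC), (Orion, Ivy, 8, 15, white, 17, SF), (Orion, Ivy, 8, 15, white, 21, DC), (Orion, Ivy, 8, 6, blue, 17, SF), (Orion, Ivy, 8, 6, blue, 21, DC), (Orion, Wes, 7, 2, green, 40, ATL), (Orion, Wes, 7, 36, black, 40, ATL), (Orion, Wes, 7, 9, grey, 40, ATL), (Vega, Wes, 21, 2, green, 40, ATL), (Vega, Wes, 21, 36, black, 40, ATL), (Vega, Wes, 21, 9, grey, 40, ATL)}.
σ[pid > 6]: keep tuples satisfying pid > 6 → {(Atlas, Wes, 2, 36, black, 40, ATL), (Atlas, Wes, 2, 9, grey, 40, ATL), (Atlas, Wes, 4, 36, black, 40, ATL), (Atlas, Wes, 4, 9, grey, 40, ATL), (Lyra, Ivy, 16, 15, green, 17, SF), (Lyra, Ivy, 16, 15, green, 21, DC), (Lyra, Ivy, 16, 15, white, 17, SF), (Lyra, Ivy, 16, 15, white, 21, DC), (Orion, Ivy, 8, 15, green, 17, SF), (Orion, Ivy, 8, 15, green, 21, DC), (Orion, Ivy, 8, 15, white, 17, SF), (Orion, Ivy, 8, 15, white, 21, DC), (Orion, Wes, 7, 36, black, 40, ATL), (Orion, Wes, 7, 9, grey, 40, ATL), (Vega, Wes, 21, 36, black, 40, ATL), (Vega, Wes, 21, 9, grey, 40, ATL)}
σ[color ≠ white]: keep tuples satisfying color ≠ white → {(Atlas, Wes, 2, 36, black, 40, ATL), (Atlas, Wes, 2, 9, grey, 40, ATL), (Atlas, Wes, 4, 36, black, 40, ATL), (Atlas, Wes, 4, 9, grey, 40, ATL), (Lyra, Ivy, 16, 15, green, 17, SF), (Lyra, Ivy, 16, 15, green, 21, DC), (Orion, Ivy, 8, 15, green, 17, SF), (Orion, Ivy, 8, 15, green, 21, DC), (Orion, Wes, 7, 36, black, 40, ATL), (Orion, Wes, 7, 9, grey, 40, ATL), (Vega, Wes, 21, 36, black, 40, ATL), (Vega, Wes, 21, 9, grey, 40, ATL)}
Projecting to pid, pname, city (2 duplicate(s) eliminated): {(15, Lyra, DC), (15, Lyra, SF), (15, Orion, DC), (15, Orion, SF), (36, Atlas, ATL), (36, Orion, ATL), (36, Vega, ATL), (9, Atlas, ATL), (9, Orion, ATL), (9, Vega, ATL)}

{(15, Lyra, DC), (15, Lyra, SF), (15, Orion, DC), (15, Orion, SF), (36, Atlas, ATL), (36, Orion, ATL), (36, Vega, ATL), (9, Atlas, ATL), (9, Orion, ATL), (9, Vega, ATL)}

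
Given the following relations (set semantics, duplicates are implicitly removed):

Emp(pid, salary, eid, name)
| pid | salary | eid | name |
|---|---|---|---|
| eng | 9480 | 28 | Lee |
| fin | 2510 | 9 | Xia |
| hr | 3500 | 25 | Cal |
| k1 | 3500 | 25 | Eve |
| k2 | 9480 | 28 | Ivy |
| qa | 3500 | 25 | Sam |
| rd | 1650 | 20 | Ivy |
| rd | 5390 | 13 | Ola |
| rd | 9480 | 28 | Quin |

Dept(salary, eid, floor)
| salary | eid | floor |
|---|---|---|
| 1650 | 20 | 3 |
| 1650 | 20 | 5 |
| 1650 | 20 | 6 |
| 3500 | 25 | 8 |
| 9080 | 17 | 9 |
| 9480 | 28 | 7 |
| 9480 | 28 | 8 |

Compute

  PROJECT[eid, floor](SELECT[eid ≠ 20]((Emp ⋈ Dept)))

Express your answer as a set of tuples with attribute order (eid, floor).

{(25, 8), (28, 7), (28, 8)}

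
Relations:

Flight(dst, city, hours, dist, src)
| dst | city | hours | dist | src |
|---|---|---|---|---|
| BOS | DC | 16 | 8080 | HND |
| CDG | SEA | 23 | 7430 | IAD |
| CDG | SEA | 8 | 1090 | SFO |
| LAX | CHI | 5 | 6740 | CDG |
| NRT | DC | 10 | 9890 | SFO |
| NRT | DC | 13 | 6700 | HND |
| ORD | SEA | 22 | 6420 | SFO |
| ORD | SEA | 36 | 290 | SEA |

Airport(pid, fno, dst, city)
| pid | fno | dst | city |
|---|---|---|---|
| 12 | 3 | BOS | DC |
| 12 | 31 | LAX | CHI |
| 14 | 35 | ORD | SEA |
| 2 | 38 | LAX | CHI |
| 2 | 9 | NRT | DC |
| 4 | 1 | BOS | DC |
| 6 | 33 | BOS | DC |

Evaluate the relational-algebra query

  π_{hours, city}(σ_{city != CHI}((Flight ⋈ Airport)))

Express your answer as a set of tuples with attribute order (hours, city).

Joining Flight and Airport on dst, city yields {(BOS, DC, 16, 8080, HND, 12, 3), (BOS, DC, 16, 8080, HND, 4, 1), (BOS, DC, 16, 8080, HND, 6, 33), (LAX, CHI, 5, 6740, CDG, 12, 31), (LAX, CHI, 5, 6740, CDG, 2, 38), (NRT, DC, 10, 9890, SFO, 2, 9), (NRT, DC, 13, 6700, HND, 2, 9), (ORD, SEA, 22, 6420, SFO, 14, 35), (ORD, SEA, 36, 290, SEA, 14, 35)}.
Filtering on city != CHI leaves {(BOS, DC, 16, 8080, HND, 12, 3), (BOS, DC, 16, 8080, HND, 4, 1), (BOS, DC, 16, 8080, HND, 6, 33), (NRT, DC, 10, 9890, SFO, 2, 9), (NRT, DC, 13, 6700, HND, 2, 9), (ORD, SEA, 22, 6420, SFO, 14, 35), (ORD, SEA, 36, 290, SEA, 14, 35)}.
Projecting to hours, city (2 duplicate(s) eliminated): {(10, DC), (13, DC), (16, DC), (22, SEA), (36, SEA)}

{(10, DC), (13, DC), (16, DC), (22, SEA), (36, SEA)}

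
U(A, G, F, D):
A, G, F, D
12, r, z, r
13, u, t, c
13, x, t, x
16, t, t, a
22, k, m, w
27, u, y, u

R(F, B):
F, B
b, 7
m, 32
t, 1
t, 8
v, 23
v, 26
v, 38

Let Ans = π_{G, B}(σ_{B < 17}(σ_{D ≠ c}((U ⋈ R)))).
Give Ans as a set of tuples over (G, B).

Joining U and R on F yields {(13, u, t, c, 1), (13, u, t, c, 8), (13, x, t, x, 1), (13, x, t, x, 8), (16, t, t, a, 1), (16, t, t, a, 8), (22, k, m, w, 32)}.
Apply σ_{D ≠ c}; surviving tuples: {(13, x, t, x, 1), (13, x, t, x, 8), (16, t, t, a, 1), (16, t, t, a, 8), (22, k, m, w, 32)}
Apply σ_{B < 17}; surviving tuples: {(13, x, t, x, 1), (13, x, t, x, 8), (16, t, t, a, 1), (16, t, t, a, 8)}
Keep only column(s) G, B: {(t, 1), (t, 8), (x, 1), (x, 8)}

{(t, 1), (t, 8), (x, 1), (x, 8)}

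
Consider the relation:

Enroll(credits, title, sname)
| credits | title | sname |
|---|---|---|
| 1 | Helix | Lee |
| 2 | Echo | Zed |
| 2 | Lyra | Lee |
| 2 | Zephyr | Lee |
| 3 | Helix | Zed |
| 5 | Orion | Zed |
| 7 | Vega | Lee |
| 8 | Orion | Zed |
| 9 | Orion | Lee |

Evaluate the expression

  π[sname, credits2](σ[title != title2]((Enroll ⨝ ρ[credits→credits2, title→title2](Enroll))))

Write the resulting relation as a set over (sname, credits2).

ρ[credits→credits2, title→title2]: schema becomes (credits2, title2, sname); tuples unchanged.
Natural join on sname: {(1, Helix, Lee, 1, Helix), (1, Helix, Lee, 2, Lyra), (1, Helix, Lee, 2, Zephyr), (1, Helix, Lee, 7, Vega), (1, Helix, Lee, 9, Orion), (2, Echo, Zed, 2, Echo), (2, Echo, Zed, 3, Helix), (2, Echo, Zed, 5, Orion), (2, Echo, Zed, 8, Orion), (2, Lyra, Lee, 1, Helix), (2, Lyra, Lee, 2, Lyra), (2, Lyra, Lee, 2, Zephyr), (2, Lyra, Lee, 7, Vega), (2, Lyra, Lee, 9, Orion), (2, Zephyr, Lee, 1, Helix), (2, Zephyr, Lee, 2, Lyra), (2, Zephyr, Lee, 2, Zephyr), (2, Zephyr, Lee, 7, Vega), (2, Zephyr, Lee, 9, Orion), (3, Helix, Zed, 2, Echo), (3, Helix, Zed, 3, Helix), (3, Helix, Zed, 5, Orion), (3, Helix, Zed, 8, Orion), (5, Orion, Zed, 2, Echo), (5, Orion, Zed, 3, Helix), (5, Orion, Zed, 5, Orion), (5, Orion, Zed, 8, Orion), (7, Vega, Lee, 1, Helix), (7, Vega, Lee, 2, Lyra), (7, Vega, Lee, 2, Zephyr), (7, Vega, Lee, 7, Vega), (7, Vega, Lee, 9, Orion), (8, Orion, Zed, 2, Echo), (8, Orion, Zed, 3, Helix), (8, Orion, Zed, 5, Orion), (8, Orion, Zed, 8, Orion), (9, Orion, Lee, 1, Helix), (9, Orion, Lee, 2, Lyra), (9, Orion, Lee, 2, Zephyr), (9, Orion, Lee, 7, Vega), (9, Orion, Lee, 9, Orion)}
Selection title != title2: {(1, Helix, Lee, 2, Lyra), (1, Helix, Lee, 2, Zephyr), (1, Helix, Lee, 7, Vega), (1, Helix, Lee, 9, Orion), (2, Echo, Zed, 3, Helix), (2, Echo, Zed, 5, Orion), (2, Echo, Zed, 8, Orion), (2, Lyra, Lee, 1, Helix), (2, Lyra, Lee, 2, Zephyr), (2, Lyra, Lee, 7, Vega), (2, Lyra, Lee, 9, Orion), (2, Zephyr, Lee, 1, Helix), (2, Zephyr, Lee, 2, Lyra), (2, Zephyr, Lee, 7, Vega), (2, Zephyr, Lee, 9, Orion), (3, Helix, Zed, 2, Echo), (3, Helix, Zed, 5, Orion), (3, Helix, Zed, 8, Orion), (5, Orion, Zed, 2, Echo), (5, Orion, Zed, 3, Helix), (7, Vega, Lee, 1, Helix), (7, Vega, Lee, 2, Lyra), (7, Vega, Lee, 2, Zephyr), (7, Vega, Lee, 9, Orion), (8, Orion, Zed, 2, Echo), (8, Orion, Zed, 3, Helix), (9, Orion, Lee, 1, Helix), (9, Orion, Lee, 2, Lyra), (9, Orion, Lee, 2, Zephyr), (9, Orion, Lee, 7, Vega)}
Projecting to sname, credits2 (22 duplicate(s) eliminated): {(Lee, 1), (Lee, 2), (Lee, 7), (Lee, 9), (Zed, 2), (Zed, 3), (Zed, 5), (Zed, 8)}

{(Lee, 1), (Lee, 2), (Lee, 7), (Lee, 9), (Zed, 2), (Zed, 3), (Zed, 5), (Zed, 8)}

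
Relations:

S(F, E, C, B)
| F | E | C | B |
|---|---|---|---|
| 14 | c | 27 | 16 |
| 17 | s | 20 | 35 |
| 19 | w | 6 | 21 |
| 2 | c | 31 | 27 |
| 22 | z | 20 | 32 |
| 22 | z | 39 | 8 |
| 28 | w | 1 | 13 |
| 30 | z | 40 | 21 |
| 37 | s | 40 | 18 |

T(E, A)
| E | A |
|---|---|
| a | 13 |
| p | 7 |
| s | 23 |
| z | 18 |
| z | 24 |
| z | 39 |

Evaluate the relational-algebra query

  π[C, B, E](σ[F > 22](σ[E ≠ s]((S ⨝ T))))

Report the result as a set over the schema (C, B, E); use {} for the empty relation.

{(40, 21, z)}

Natural join on E: {(17, s, 20, 35, 23), (22, z, 20, 32, 18), (22, z, 20, 32, 24), (22, z, 20, 32, 39), (22, z, 39, 8, 18), (22, z, 39, 8, 24), (22, z, 39, 8, 39), (30, z, 40, 21, 18), (30, z, 40, 21, 24), (30, z, 40, 21, 39), (37, s, 40, 18, 23)}
Filtering on E ≠ s leaves {(22, z, 20, 32, 18), (22, z, 20, 32, 24), (22, z, 20, 32, 39), (22, z, 39, 8, 18), (22, z, 39, 8, 24), (22, z, 39, 8, 39), (30, z, 40, 21, 18), (30, z, 40, 21, 24), (30, z, 40, 21, 39)}.
Filtering on F > 22 leaves {(30, z, 40, 21, 18), (30, z, 40, 21, 24), (30, z, 40, 21, 39)}.
Projecting to C, B, E (2 duplicate(s) eliminated): {(40, 21, z)}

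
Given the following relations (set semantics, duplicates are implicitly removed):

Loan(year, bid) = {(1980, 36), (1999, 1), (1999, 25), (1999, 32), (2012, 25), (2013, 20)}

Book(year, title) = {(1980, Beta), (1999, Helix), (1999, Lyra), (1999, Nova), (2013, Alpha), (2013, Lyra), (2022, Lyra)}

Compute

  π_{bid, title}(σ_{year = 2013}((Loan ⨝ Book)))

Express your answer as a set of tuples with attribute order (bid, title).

{(20, Alpha), (20, Lyra)}

Joining Loan and Book on year yields {(1980, 36, Beta), (1999, 1, Helix), (1999, 1, Lyra), (1999, 1, Nova), (1999, 25, Helix), (1999, 25, Lyra), (1999, 25, Nova), (1999, 32, Helix), (1999, 32, Lyra), (1999, 32, Nova), (2013, 20, Alpha), (2013, 20, Lyra)}.
Apply σ_{year = 2013}; surviving tuples: {(2013, 20, Alpha), (2013, 20, Lyra)}
Keep only column(s) bid, title: {(20, Alpha), (20, Lyra)}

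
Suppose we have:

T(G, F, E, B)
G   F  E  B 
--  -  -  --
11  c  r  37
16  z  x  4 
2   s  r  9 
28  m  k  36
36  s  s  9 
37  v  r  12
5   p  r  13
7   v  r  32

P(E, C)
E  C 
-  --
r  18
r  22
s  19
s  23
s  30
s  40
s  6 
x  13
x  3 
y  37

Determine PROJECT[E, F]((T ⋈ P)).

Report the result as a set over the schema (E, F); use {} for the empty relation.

{(r, c), (r, p), (r, s), (r, v), (s, s), (x, z)}

T ⋈ P (natural join on E): {(11, c, r, 37, 18), (11, c, r, 37, 22), (16, z, x, 4, 13), (16, z, x, 4, 3), (2, s, r, 9, 18), (2, s, r, 9, 22), (36, s, s, 9, 19), (36, s, s, 9, 23), (36, s, s, 9, 30), (36, s, s, 9, 40), (36, s, s, 9, 6), (37, v, r, 12, 18), (37, v, r, 12, 22), (5, p, r, 13, 18), (5, p, r, 13, 22), (7, v, r, 32, 18), (7, v, r, 32, 22)}
π[E, F]: project onto (E, F) (11 duplicate(s) eliminated) → {(r, c), (r, p), (r, s), (r, v), (s, s), (x, z)}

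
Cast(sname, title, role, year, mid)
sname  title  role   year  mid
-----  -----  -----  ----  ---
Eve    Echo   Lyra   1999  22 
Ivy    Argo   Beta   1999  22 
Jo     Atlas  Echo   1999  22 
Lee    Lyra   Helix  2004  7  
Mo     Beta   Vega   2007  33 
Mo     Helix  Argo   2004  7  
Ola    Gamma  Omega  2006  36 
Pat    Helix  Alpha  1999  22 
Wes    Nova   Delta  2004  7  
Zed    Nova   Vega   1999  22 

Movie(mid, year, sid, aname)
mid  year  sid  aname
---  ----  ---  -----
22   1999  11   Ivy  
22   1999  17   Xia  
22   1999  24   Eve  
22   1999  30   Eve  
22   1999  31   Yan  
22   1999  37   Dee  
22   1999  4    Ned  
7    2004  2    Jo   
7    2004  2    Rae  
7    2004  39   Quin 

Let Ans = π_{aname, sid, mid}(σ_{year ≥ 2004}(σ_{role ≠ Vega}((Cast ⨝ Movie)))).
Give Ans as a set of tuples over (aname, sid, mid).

Natural join on year, mid: {(Eve, Echo, Lyra, 1999, 22, 11, Ivy), (Eve, Echo, Lyra, 1999, 22, 17, Xia), (Eve, Echo, Lyra, 1999, 22, 24, Eve), (Eve, Echo, Lyra, 1999, 22, 30, Eve), (Eve, Echo, Lyra, 1999, 22, 31, Yan), (Eve, Echo, Lyra, 1999, 22, 37, Dee), (Eve, Echo, Lyra, 1999, 22, 4, Ned), (Ivy, Argo, Beta, 1999, 22, 11, Ivy), (Ivy, Argo, Beta, 1999, 22, 17, Xia), (Ivy, Argo, Beta, 1999, 22, 24, Eve), (Ivy, Argo, Beta, 1999, 22, 30, Eve), (Ivy, Argo, Beta, 1999, 22, 31, Yan), (Ivy, Argo, Beta, 1999, 22, 37, Dee), (Ivy, Argo, Beta, 1999, 22, 4, Ned), (Jo, Atlas, Echo, 1999, 22, 11, Ivy), (Jo, Atlas, Echo, 1999, 22, 17, Xia), (Jo, Atlas, Echo, 1999, 22, 24, Eve), (Jo, Atlas, Echo, 1999, 22, 30, Eve), (Jo, Atlas, Echo, 1999, 22, 31, Yan), (Jo, Atlas, Echo, 1999, 22, 37, Dee), (Jo, Atlas, Echo, 1999, 22, 4, Ned), (Lee, Lyra, Helix, 2004, 7, 2, Jo), (Lee, Lyra, Helix, 2004, 7, 2, Rae), (Lee, Lyra, Helix, 2004, 7, 39, Quin), (Mo, Helix, Argo, 2004, 7, 2, Jo), (Mo, Helix, Argo, 2004, 7, 2, Rae), (Mo, Helix, Argo, 2004, 7, 39, Quin), (Pat, Helix, Alpha, 1999, 22, 11, Ivy), (Pat, Helix, Alpha, 1999, 22, 17, Xia), (Pat, Helix, Alpha, 1999, 22, 24, Eve), (Pat, Helix, Alpha, 1999, 22, 30, Eve), (Pat, Helix, Alpha, 1999, 22, 31, Yan), (Pat, Helix, Alpha, 1999, 22, 37, Dee), (Pat, Helix, Alpha, 1999, 22, 4, Ned), (Wes, Nova, Delta, 2004, 7, 2, Jo), (Wes, Nova, Delta, 2004, 7, 2, Rae), (Wes, Nova, Delta, 2004, 7, 39, Quin), (Zed, Nova, Vega, 1999, 22, 11, Ivy), (Zed, Nova, Vega, 1999, 22, 17, Xia), (Zed, Nova, Vega, 1999, 22, 24, Eve), (Zed, Nova, Vega, 1999, 22, 30, Eve), (Zed, Nova, Vega, 1999, 22, 31, Yan), (Zed, Nova, Vega, 1999, 22, 37, Dee), (Zed, Nova, Vega, 1999, 22, 4, Ned)}
Filtering on role ≠ Vega leaves {(Eve, Echo, Lyra, 1999, 22, 11, Ivy), (Eve, Echo, Lyra, 1999, 22, 17, Xia), (Eve, Echo, Lyra, 1999, 22, 24, Eve), (Eve, Echo, Lyra, 1999, 22, 30, Eve), (Eve, Echo, Lyra, 1999, 22, 31, Yan), (Eve, Echo, Lyra, 1999, 22, 37, Dee), (Eve, Echo, Lyra, 1999, 22, 4, Ned), (Ivy, Argo, Beta, 1999, 22, 11, Ivy), (Ivy, Argo, Beta, 1999, 22, 17, Xia), (Ivy, Argo, Beta, 1999, 22, 24, Eve), (Ivy, Argo, Beta, 1999, 22, 30, Eve), (Ivy, Argo, Beta, 1999, 22, 31, Yan), (Ivy, Argo, Beta, 1999, 22, 37, Dee), (Ivy, Argo, Beta, 1999, 22, 4, Ned), (Jo, Atlas, Echo, 1999, 22, 11, Ivy), (Jo, Atlas, Echo, 1999, 22, 17, Xia), (Jo, Atlas, Echo, 1999, 22, 24, Eve), (Jo, Atlas, Echo, 1999, 22, 30, Eve), (Jo, Atlas, Echo, 1999, 22, 31, Yan), (Jo, Atlas, Echo, 1999, 22, 37, Dee), (Jo, Atlas, Echo, 1999, 22, 4, Ned), (Lee, Lyra, Helix, 2004, 7, 2, Jo), (Lee, Lyra, Helix, 2004, 7, 2, Rae), (Lee, Lyra, Helix, 2004, 7, 39, Quin), (Mo, Helix, Argo, 2004, 7, 2, Jo), (Mo, Helix, Argo, 2004, 7, 2, Rae), (Mo, Helix, Argo, 2004, 7, 39, Quin), (Pat, Helix, Alpha, 1999, 22, 11, Ivy), (Pat, Helix, Alpha, 1999, 22, 17, Xia), (Pat, Helix, Alpha, 1999, 22, 24, Eve), (Pat, Helix, Alpha, 1999, 22, 30, Eve), (Pat, Helix, Alpha, 1999, 22, 31, Yan), (Pat, Helix, Alpha, 1999, 22, 37, Dee), (Pat, Helix, Alpha, 1999, 22, 4, Ned), (Wes, Nova, Delta, 2004, 7, 2, Jo), (Wes, Nova, Delta, 2004, 7, 2, Rae), (Wes, Nova, Delta, 2004, 7, 39, Quin)}.
Filtering on year ≥ 2004 leaves {(Lee, Lyra, Helix, 2004, 7, 2, Jo), (Lee, Lyra, Helix, 2004, 7, 2, Rae), (Lee, Lyra, Helix, 2004, 7, 39, Quin), (Mo, Helix, Argo, 2004, 7, 2, Jo), (Mo, Helix, Argo, 2004, 7, 2, Rae), (Mo, Helix, Argo, 2004, 7, 39, Quin), (Wes, Nova, Delta, 2004, 7, 2, Jo), (Wes, Nova, Delta, 2004, 7, 2, Rae), (Wes, Nova, Delta, 2004, 7, 39, Quin)}.
Keep only column(s) aname, sid, mid (6 duplicate(s) eliminated): {(Jo, 2, 7), (Quin, 39, 7), (Rae, 2, 7)}

{(Jo, 2, 7), (Quin, 39, 7), (Rae, 2, 7)}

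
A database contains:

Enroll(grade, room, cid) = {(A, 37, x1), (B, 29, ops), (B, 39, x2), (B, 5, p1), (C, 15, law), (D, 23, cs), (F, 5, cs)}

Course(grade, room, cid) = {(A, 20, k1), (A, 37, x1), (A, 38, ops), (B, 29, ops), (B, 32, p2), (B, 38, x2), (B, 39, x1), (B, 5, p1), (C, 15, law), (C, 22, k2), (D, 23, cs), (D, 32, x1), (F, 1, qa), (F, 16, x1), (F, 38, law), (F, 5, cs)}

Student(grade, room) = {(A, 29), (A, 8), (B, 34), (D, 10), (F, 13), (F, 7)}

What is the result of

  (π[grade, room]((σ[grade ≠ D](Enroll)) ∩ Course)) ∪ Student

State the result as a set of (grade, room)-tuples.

{(A, 29), (A, 37), (A, 8), (B, 29), (B, 34), (B, 5), (C, 15), (D, 10), (F, 13), (F, 5), (F, 7)}

σ[grade ≠ D]: keep tuples satisfying grade ≠ D → {(A, 37, x1), (B, 29, ops), (B, 39, x2), (B, 5, p1), (C, 15, law), (F, 5, cs)}
Set intersection of the two operands is {(A, 37, x1), (B, 29, ops), (B, 5, p1), (C, 15, law), (F, 5, cs)}.
Projecting to grade, room: {(A, 37), (B, 29), (B, 5), (C, 15), (F, 5)}
Set union of the two operands is {(A, 29), (A, 37), (A, 8), (B, 29), (B, 34), (B, 5), (C, 15), (D, 10), (F, 13), (F, 5), (F, 7)}.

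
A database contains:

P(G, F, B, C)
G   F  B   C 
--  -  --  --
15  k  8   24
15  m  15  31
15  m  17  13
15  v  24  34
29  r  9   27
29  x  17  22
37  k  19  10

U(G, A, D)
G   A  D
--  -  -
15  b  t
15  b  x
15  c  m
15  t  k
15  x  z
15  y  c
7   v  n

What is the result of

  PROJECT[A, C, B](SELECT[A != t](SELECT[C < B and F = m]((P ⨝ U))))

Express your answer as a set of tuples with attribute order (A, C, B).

{(b, 13, 17), (c, 13, 17), (x, 13, 17), (y, 13, 17)}

Natural join on G: {(15, k, 8, 24, b, t), (15, k, 8, 24, b, x), (15, k, 8, 24, c, m), (15, k, 8, 24, t, k), (15, k, 8, 24, x, z), (15, k, 8, 24, y, c), (15, m, 15, 31, b, t), (15, m, 15, 31, b, x), (15, m, 15, 31, c, m), (15, m, 15, 31, t, k), (15, m, 15, 31, x, z), (15, m, 15, 31, y, c), (15, m, 17, 13, b, t), (15, m, 17, 13, b, x), (15, m, 17, 13, c, m), (15, m, 17, 13, t, k), (15, m, 17, 13, x, z), (15, m, 17, 13, y, c), (15, v, 24, 34, b, t), (15, v, 24, 34, b, x), (15, v, 24, 34, c, m), (15, v, 24, 34, t, k), (15, v, 24, 34, x, z), (15, v, 24, 34, y, c)}
Selection C < B and F = m: {(15, m, 17, 13, b, t), (15, m, 17, 13, b, x), (15, m, 17, 13, c, m), (15, m, 17, 13, t, k), (15, m, 17, 13, x, z), (15, m, 17, 13, y, c)}
Selection A != t: {(15, m, 17, 13, b, t), (15, m, 17, 13, b, x), (15, m, 17, 13, c, m), (15, m, 17, 13, x, z), (15, m, 17, 13, y, c)}
π_{A, C, B} gives {(b, 13, 17), (c, 13, 17), (x, 13, 17), (y, 13, 17)} (1 duplicate(s) eliminated).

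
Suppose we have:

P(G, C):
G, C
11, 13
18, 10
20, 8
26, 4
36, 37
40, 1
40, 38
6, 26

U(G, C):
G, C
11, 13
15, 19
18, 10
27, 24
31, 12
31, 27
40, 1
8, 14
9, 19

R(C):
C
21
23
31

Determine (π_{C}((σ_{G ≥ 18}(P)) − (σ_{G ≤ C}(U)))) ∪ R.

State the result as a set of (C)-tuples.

Apply σ_{G ≥ 18}; surviving tuples: {(18, 10), (20, 8), (26, 4), (36, 37), (40, 1), (40, 38)}
Apply σ_{G ≤ C}; surviving tuples: {(11, 13), (15, 19), (8, 14), (9, 19)}
Set difference of the two operands is {(18, 10), (20, 8), (26, 4), (36, 37), (40, 1), (40, 38)}.
Keep only column(s) C: {1, 10, 37, 38, 4, 8}
Set union of the two operands is {1, 10, 21, 23, 31, 37, 38, 4, 8}.

{1, 10, 21, 23, 31, 37, 38, 4, 8}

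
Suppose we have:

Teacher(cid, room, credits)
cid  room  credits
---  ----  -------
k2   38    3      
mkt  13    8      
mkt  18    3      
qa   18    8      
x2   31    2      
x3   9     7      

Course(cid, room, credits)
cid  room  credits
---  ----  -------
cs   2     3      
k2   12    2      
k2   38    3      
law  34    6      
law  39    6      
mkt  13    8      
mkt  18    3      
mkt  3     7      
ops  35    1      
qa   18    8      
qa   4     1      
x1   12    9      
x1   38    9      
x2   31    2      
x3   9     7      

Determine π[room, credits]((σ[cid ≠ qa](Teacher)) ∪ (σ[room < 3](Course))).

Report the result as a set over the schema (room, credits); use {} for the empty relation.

Filtering on cid ≠ qa leaves {(k2, 38, 3), (mkt, 13, 8), (mkt, 18, 3), (x2, 31, 2), (x3, 9, 7)}.
Filtering on room < 3 leaves {(cs, 2, 3)}.
Taking the union: {(cs, 2, 3), (k2, 38, 3), (mkt, 13, 8), (mkt, 18, 3), (x2, 31, 2), (x3, 9, 7)}
π[room, credits]: project onto (room, credits) → {(13, 8), (18, 3), (2, 3), (31, 2), (38, 3), (9, 7)}

{(13, 8), (18, 3), (2, 3), (31, 2), (38, 3), (9, 7)}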